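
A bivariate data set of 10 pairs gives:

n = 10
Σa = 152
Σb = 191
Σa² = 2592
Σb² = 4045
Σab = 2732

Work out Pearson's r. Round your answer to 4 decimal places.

-0.5121

r = (nΣab − ΣaΣb) / √[(nΣa² − (Σa)²)(nΣb² − (Σb)²)]
Numerator: 10×2732 − 152×191 = -1712
Denominator: √[(25920 − 23104)(40450 − 36481)] = √[2816 × 3969] = 3343.1578
r = -1712 / 3343.1578 ≈ -0.5121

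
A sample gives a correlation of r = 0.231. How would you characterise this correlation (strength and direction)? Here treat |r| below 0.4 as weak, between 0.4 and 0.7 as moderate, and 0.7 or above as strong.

r = 0.231 > 0 so the relationship is positive.
|r| = 0.231, which falls in the weak range.

weak positive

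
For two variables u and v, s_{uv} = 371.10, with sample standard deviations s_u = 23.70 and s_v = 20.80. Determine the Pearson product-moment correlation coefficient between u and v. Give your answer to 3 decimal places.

0.753

r = Cov(u,v) / (s_u · s_v) = 371.10 / (23.70 × 20.80)
  = 371.10 / 492.9600 ≈ 0.753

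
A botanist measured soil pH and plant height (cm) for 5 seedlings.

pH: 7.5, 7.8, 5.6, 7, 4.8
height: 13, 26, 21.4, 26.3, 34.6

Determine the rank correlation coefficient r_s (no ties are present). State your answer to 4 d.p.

-0.5000

Rank pH: 4, 5, 2, 3, 1
Rank height: 1, 3, 2, 4, 5
d = rank(pH) − rank(height): 3, 2, 0, -1, -4; Σd² = 30
ρ = 1 − 6Σd² / [n(n²−1)] = 1 − 6×30 / (5×24) = 1 − 180/120 ≈ -0.5000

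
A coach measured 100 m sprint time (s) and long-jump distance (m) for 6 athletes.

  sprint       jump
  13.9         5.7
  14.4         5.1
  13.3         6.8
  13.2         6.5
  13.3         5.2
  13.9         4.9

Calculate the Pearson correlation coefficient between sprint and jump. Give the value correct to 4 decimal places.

-0.6509

n = 6, Σx = 82, Σy = 34.2, Σx² = 1121.8, Σy² = 198.04, Σxy = 466.18
nΣxy − ΣxΣy = 2797.08 − 2804.4 = -7.32
nΣx² − (Σx)² = 6730.8 − 6724 = 6.8; nΣy² − (Σy)² = 1188.24 − 1169.64 = 18.6
r = -7.32 / √(6.8 × 18.6) = -7.32 / 11.2463 ≈ -0.6509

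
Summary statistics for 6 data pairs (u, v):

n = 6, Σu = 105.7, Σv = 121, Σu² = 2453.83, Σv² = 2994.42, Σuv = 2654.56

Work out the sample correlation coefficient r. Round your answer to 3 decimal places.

0.913

r = (nΣuv − ΣuΣv) / √[(nΣu² − (Σu)²)(nΣv² − (Σv)²)]
Numerator: 6×2654.56 − 105.7×121 = 3137.66
Denominator: √[(14722.98 − 11172.49)(17966.52 − 14641)] = √[3550.49 × 3325.52] = 3436.1644
r = 3137.66 / 3436.1644 ≈ 0.913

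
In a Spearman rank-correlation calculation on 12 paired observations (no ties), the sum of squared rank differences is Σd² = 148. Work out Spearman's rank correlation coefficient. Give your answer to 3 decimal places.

ρ = 1 − 6Σd² / [n(n²−1)] = 1 − 6×148 / (12×143)
  = 1 − 888/1716 = 1 − 0.5175 ≈ 0.483

0.483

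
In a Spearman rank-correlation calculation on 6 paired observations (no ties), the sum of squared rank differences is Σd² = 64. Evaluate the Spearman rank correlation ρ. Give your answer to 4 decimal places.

ρ = 1 − 6Σd² / [n(n²−1)] = 1 − 6×64 / (6×35)
  = 1 − 384/210 = 1 − 1.82857 ≈ -0.8286

-0.8286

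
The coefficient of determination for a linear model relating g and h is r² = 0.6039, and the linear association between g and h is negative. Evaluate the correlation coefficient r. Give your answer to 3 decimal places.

|r| = √0.6039 = 0.777
The association is negative, so r = −0.777.

-0.777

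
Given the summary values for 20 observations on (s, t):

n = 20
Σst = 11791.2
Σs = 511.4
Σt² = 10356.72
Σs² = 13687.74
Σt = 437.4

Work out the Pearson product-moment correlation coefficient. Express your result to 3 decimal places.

r = (nΣst − ΣsΣt) / √[(nΣs² − (Σs)²)(nΣt² − (Σt)²)]
Numerator: 20×11791.2 − 511.4×437.4 = 12137.64
Denominator: √[(273754.8 − 261529.96)(207134.4 − 191318.76)] = √[12224.84 × 15815.64] = 13904.8074
r = 12137.64 / 13904.8074 ≈ 0.873

0.873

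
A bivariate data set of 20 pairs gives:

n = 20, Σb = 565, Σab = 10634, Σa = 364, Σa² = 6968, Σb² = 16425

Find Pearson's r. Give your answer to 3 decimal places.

0.880

r = (nΣab − ΣaΣb) / √[(nΣa² − (Σa)²)(nΣb² − (Σb)²)]
Numerator: 20×10634 − 364×565 = 7020
Denominator: √[(139360 − 132496)(328500 − 319225)] = √[6864 × 9275] = 7978.9473
r = 7020 / 7978.9473 ≈ 0.880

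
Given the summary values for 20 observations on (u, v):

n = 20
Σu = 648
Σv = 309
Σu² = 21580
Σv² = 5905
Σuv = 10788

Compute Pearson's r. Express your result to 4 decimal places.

0.9547

r = (nΣuv − ΣuΣv) / √[(nΣu² − (Σu)²)(nΣv² − (Σv)²)]
Numerator: 20×10788 − 648×309 = 15528
Denominator: √[(431600 − 419904)(118100 − 95481)] = √[11696 × 22619] = 16265.0492
r = 15528 / 16265.0492 ≈ 0.9547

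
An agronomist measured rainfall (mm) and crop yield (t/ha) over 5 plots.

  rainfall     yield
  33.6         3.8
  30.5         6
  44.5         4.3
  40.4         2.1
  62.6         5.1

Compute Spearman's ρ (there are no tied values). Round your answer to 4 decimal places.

Rank rainfall: 2, 1, 4, 3, 5
Rank yield: 2, 5, 3, 1, 4
d = rank(rainfall) − rank(yield): 0, -4, 1, 2, 1; Σd² = 22
ρ = 1 − 6Σd² / [n(n²−1)] = 1 − 6×22 / (5×24) = 1 − 132/120 ≈ -0.1000

-0.1000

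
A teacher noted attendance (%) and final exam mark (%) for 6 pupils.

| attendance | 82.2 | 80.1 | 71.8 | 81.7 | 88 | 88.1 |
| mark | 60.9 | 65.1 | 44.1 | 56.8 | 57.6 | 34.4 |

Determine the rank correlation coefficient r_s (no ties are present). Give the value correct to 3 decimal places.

-0.257

Rank attendance: 4, 2, 1, 3, 5, 6
Rank mark: 5, 6, 2, 3, 4, 1
d = rank(attendance) − rank(mark): -1, -4, -1, 0, 1, 5; Σd² = 44
ρ = 1 − 6Σd² / [n(n²−1)] = 1 − 6×44 / (6×35) = 1 − 264/210 ≈ -0.257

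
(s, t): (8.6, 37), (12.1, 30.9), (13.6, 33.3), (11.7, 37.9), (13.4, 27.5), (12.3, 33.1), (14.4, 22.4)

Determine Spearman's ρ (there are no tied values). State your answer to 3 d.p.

-0.714

Rank s: 1, 3, 6, 2, 5, 4, 7
Rank t: 6, 3, 5, 7, 2, 4, 1
d = rank(s) − rank(t): -5, 0, 1, -5, 3, 0, 6; Σd² = 96
ρ = 1 − 6Σd² / [n(n²−1)] = 1 − 6×96 / (7×48) = 1 − 576/336 ≈ -0.714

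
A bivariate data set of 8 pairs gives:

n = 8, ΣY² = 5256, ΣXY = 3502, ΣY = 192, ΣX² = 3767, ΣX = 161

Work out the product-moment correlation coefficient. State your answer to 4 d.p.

-0.6195

r = (nΣXY − ΣXΣY) / √[(nΣX² − (ΣX)²)(nΣY² − (ΣY)²)]
Numerator: 8×3502 − 161×192 = -2896
Denominator: √[(30136 − 25921)(42048 − 36864)] = √[4215 × 5184] = 4674.4583
r = -2896 / 4674.4583 ≈ -0.6195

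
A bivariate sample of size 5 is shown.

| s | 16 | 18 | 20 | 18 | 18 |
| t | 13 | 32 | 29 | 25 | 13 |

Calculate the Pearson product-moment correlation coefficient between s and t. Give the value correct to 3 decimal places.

0.633

n = 5, Σs = 90, Σt = 112, Σs² = 1628, Σt² = 2828, Σst = 2048
nΣst − ΣsΣt = 10240 − 10080 = 160
nΣs² − (Σs)² = 8140 − 8100 = 40; nΣt² − (Σt)² = 14140 − 12544 = 1596
r = 160 / √(40 × 1596) = 160 / 252.6658 ≈ 0.633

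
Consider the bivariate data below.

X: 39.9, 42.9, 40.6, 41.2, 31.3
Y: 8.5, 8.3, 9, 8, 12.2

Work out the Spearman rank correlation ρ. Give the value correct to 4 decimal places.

-0.8000

Rank X: 2, 5, 3, 4, 1
Rank Y: 3, 2, 4, 1, 5
d = rank(X) − rank(Y): -1, 3, -1, 3, -4; Σd² = 36
ρ = 1 − 6Σd² / [n(n²−1)] = 1 − 6×36 / (5×24) = 1 − 216/120 ≈ -0.8000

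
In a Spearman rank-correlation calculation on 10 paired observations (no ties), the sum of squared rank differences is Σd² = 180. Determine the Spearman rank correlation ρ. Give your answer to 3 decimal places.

-0.091

ρ = 1 − 6Σd² / [n(n²−1)] = 1 − 6×180 / (10×99)
  = 1 − 1080/990 = 1 − 1.0909 ≈ -0.091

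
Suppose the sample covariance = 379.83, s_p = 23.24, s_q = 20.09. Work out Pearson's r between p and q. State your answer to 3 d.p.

0.814

r = Cov(p,q) / (s_p · s_q) = 379.83 / (23.24 × 20.09)
  = 379.83 / 466.8916 ≈ 0.814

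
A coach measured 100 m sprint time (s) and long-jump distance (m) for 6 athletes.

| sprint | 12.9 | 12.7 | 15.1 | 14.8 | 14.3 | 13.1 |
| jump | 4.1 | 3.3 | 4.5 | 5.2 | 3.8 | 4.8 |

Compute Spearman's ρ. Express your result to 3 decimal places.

0.600

Rank sprint: 2, 1, 6, 5, 4, 3
Rank jump: 3, 1, 4, 6, 2, 5
d = rank(sprint) − rank(jump): -1, 0, 2, -1, 2, -2; Σd² = 14
ρ = 1 − 6Σd² / [n(n²−1)] = 1 − 6×14 / (6×35) = 1 − 84/210 ≈ 0.600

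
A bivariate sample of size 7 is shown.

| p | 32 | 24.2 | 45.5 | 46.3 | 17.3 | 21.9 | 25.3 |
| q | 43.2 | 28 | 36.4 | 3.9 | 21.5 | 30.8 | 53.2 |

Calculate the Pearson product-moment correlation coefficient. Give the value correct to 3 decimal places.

-0.273

n = 7, Σp = 212.5, Σq = 217, Σp² = 7242.57, Σq² = 8231.54, Σpq = 6289.2
nΣpq − ΣpΣq = 44024.4 − 46112.5 = -2088.1
nΣp² − (Σp)² = 50697.99 − 45156.25 = 5541.74; nΣq² − (Σq)² = 57620.78 − 47089 = 10531.78
r = -2088.1 / √(5541.74 × 10531.78) = -2088.1 / 7639.6588 ≈ -0.273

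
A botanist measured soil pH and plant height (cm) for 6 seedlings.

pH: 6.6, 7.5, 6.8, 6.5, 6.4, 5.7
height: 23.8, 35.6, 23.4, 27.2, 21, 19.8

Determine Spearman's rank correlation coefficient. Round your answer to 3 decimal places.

0.771

Rank pH: 4, 6, 5, 3, 2, 1
Rank height: 4, 6, 3, 5, 2, 1
d = rank(pH) − rank(height): 0, 0, 2, -2, 0, 0; Σd² = 8
ρ = 1 − 6Σd² / [n(n²−1)] = 1 − 6×8 / (6×35) = 1 − 48/210 ≈ 0.771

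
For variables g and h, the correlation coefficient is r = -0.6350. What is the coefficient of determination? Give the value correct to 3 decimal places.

r² = (-0.6350)² = 0.403

0.403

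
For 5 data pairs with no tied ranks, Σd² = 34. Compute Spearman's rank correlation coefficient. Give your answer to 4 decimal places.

ρ = 1 − 6Σd² / [n(n²−1)] = 1 − 6×34 / (5×24)
  = 1 − 204/120 = 1 − 1.70000 ≈ -0.7000

-0.7000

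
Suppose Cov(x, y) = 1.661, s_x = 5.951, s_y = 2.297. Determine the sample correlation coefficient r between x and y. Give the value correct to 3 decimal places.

r = Cov(x,y) / (s_x · s_y) = 1.661 / (5.951 × 2.297)
  = 1.661 / 13.6694 ≈ 0.122

0.122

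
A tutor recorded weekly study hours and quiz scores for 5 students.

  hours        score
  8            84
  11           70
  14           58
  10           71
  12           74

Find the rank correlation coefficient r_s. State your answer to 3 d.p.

Rank hours: 1, 3, 5, 2, 4
Rank score: 5, 2, 1, 3, 4
d = rank(hours) − rank(score): -4, 1, 4, -1, 0; Σd² = 34
ρ = 1 − 6Σd² / [n(n²−1)] = 1 − 6×34 / (5×24) = 1 − 204/120 ≈ -0.700

-0.700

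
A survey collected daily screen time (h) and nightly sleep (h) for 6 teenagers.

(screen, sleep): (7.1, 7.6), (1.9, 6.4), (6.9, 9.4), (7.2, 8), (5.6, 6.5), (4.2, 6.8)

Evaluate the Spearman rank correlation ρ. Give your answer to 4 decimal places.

Rank screen: 5, 1, 4, 6, 3, 2
Rank sleep: 4, 1, 6, 5, 2, 3
d = rank(screen) − rank(sleep): 1, 0, -2, 1, 1, -1; Σd² = 8
ρ = 1 − 6Σd² / [n(n²−1)] = 1 − 6×8 / (6×35) = 1 − 48/210 ≈ 0.7714

0.7714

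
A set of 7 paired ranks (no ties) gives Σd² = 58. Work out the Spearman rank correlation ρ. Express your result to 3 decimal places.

ρ = 1 − 6Σd² / [n(n²−1)] = 1 − 6×58 / (7×48)
  = 1 − 348/336 = 1 − 1.0357 ≈ -0.036

-0.036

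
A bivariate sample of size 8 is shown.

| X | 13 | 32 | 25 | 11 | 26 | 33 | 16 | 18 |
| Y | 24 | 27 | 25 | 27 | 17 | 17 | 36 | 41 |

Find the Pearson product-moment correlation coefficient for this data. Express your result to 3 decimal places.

-0.484

n = 8, ΣX = 174, ΣY = 214, ΣX² = 4284, ΣY² = 6214, ΣXY = 4415
nΣXY − ΣXΣY = 35320 − 37236 = -1916
nΣX² − (ΣX)² = 34272 − 30276 = 3996; nΣY² − (ΣY)² = 49712 − 45796 = 3916
r = -1916 / √(3996 × 3916) = -1916 / 3955.7978 ≈ -0.484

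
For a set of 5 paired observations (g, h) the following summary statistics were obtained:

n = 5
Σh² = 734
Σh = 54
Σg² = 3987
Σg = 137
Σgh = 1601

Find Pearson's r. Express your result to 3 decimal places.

0.647

r = (nΣgh − ΣgΣh) / √[(nΣg² − (Σg)²)(nΣh² − (Σh)²)]
Numerator: 5×1601 − 137×54 = 607
Denominator: √[(19935 − 18769)(3670 − 2916)] = √[1166 × 754] = 937.6375
r = 607 / 937.6375 ≈ 0.647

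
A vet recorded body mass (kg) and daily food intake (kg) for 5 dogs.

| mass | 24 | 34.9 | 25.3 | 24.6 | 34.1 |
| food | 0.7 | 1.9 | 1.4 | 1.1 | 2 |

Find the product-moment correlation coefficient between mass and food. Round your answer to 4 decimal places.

n = 5, Σx = 142.9, Σy = 7.1, Σx² = 4202.07, Σy² = 11.27, Σxy = 213.79
nΣxy − ΣxΣy = 1068.95 − 1014.59 = 54.36
nΣx² − (Σx)² = 21010.35 − 20420.41 = 589.94; nΣy² − (Σy)² = 56.35 − 50.41 = 5.94
r = 54.36 / √(589.94 × 5.94) = 54.36 / 59.1967 ≈ 0.9183

0.9183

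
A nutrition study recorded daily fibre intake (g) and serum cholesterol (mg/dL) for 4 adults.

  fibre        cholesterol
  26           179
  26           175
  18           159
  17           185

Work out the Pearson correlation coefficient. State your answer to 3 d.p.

0.180

n = 4, Σx = 87, Σy = 698, Σx² = 1965, Σy² = 122172, Σxy = 15211
nΣxy − ΣxΣy = 60844 − 60726 = 118
nΣx² − (Σx)² = 7860 − 7569 = 291; nΣy² − (Σy)² = 488688 − 487204 = 1484
r = 118 / √(291 × 1484) = 118 / 657.1484 ≈ 0.180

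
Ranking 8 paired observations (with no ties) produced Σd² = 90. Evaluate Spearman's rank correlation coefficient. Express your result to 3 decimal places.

ρ = 1 − 6Σd² / [n(n²−1)] = 1 − 6×90 / (8×63)
  = 1 − 540/504 = 1 − 1.0714 ≈ -0.071

-0.071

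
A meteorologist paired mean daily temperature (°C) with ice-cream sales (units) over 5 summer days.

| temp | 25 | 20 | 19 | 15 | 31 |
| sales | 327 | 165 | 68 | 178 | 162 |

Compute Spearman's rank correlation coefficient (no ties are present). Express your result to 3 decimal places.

0.000

Rank temp: 4, 3, 2, 1, 5
Rank sales: 5, 3, 1, 4, 2
d = rank(temp) − rank(sales): -1, 0, 1, -3, 3; Σd² = 20
ρ = 1 − 6Σd² / [n(n²−1)] = 1 − 6×20 / (5×24) = 1 − 120/120 ≈ 0.000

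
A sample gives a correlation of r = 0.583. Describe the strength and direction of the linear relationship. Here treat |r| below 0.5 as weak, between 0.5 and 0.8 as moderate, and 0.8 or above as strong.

moderate positive

r = 0.583 > 0 so the relationship is positive.
|r| = 0.583, which falls in the moderate range.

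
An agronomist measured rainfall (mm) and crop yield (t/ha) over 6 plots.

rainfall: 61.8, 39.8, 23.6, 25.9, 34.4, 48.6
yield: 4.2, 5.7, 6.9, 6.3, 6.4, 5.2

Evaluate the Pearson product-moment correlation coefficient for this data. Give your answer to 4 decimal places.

-0.9745

n = 6, Σx = 234.1, Σy = 34.7, Σx² = 10176.37, Σy² = 205.43, Σxy = 1285.31
nΣxy − ΣxΣy = 7711.86 − 8123.27 = -411.41
nΣx² − (Σx)² = 61058.22 − 54802.81 = 6255.41; nΣy² − (Σy)² = 1232.58 − 1204.09 = 28.49
r = -411.41 / √(6255.41 × 28.49) = -411.41 / 422.1571 ≈ -0.9745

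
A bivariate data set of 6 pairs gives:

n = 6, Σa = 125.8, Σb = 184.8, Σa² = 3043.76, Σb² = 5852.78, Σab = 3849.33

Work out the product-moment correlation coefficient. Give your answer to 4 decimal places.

-0.0990

r = (nΣab − ΣaΣb) / √[(nΣa² − (Σa)²)(nΣb² − (Σb)²)]
Numerator: 6×3849.33 − 125.8×184.8 = -151.86
Denominator: √[(18262.56 − 15825.64)(35116.68 − 34151.04)] = √[2436.92 × 965.64] = 1534.0102
r = -151.86 / 1534.0102 ≈ -0.0990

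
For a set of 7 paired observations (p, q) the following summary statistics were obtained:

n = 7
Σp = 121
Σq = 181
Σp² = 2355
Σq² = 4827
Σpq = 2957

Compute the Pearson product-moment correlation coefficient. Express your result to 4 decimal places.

r = (nΣpq − ΣpΣq) / √[(nΣp² − (Σp)²)(nΣq² − (Σq)²)]
Numerator: 7×2957 − 121×181 = -1202
Denominator: √[(16485 − 14641)(33789 − 32761)] = √[1844 × 1028] = 1376.8195
r = -1202 / 1376.8195 ≈ -0.8730

-0.8730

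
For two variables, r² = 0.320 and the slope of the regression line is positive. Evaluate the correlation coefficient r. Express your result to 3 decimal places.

0.566

|r| = √0.320 = 0.566
The association is positive, so r = 0.566.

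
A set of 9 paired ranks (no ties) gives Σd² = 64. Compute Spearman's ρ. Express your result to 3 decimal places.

0.467

ρ = 1 − 6Σd² / [n(n²−1)] = 1 − 6×64 / (9×80)
  = 1 − 384/720 = 1 − 0.5333 ≈ 0.467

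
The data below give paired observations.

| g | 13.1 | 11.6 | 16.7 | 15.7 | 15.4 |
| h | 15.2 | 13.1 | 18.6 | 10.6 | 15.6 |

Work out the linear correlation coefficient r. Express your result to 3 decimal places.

0.337

n = 5, Σg = 72.5, Σh = 73.1, Σg² = 1068.71, Σh² = 1104.33, Σgh = 1068.36
nΣgh − ΣgΣh = 5341.8 − 5299.75 = 42.05
nΣg² − (Σg)² = 5343.55 − 5256.25 = 87.3; nΣh² − (Σh)² = 5521.65 − 5343.61 = 178.04
r = 42.05 / √(87.3 × 178.04) = 42.05 / 124.6711 ≈ 0.337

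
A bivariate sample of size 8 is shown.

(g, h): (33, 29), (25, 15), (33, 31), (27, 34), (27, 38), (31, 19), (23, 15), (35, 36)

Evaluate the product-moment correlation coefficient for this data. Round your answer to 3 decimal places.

n = 8, Σg = 234, Σh = 217, Σg² = 6976, Σh² = 6509, Σgh = 6493
nΣgh − ΣgΣh = 51944 − 50778 = 1166
nΣg² − (Σg)² = 55808 − 54756 = 1052; nΣh² − (Σh)² = 52072 − 47089 = 4983
r = 1166 / √(1052 × 4983) = 1166 / 2289.5668 ≈ 0.509

0.509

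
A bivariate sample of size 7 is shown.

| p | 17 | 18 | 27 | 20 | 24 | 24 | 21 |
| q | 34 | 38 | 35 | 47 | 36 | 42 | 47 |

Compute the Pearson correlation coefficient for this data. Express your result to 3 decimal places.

n = 7, Σp = 151, Σq = 279, Σp² = 3335, Σq² = 11303, Σpq = 6006
nΣpq − ΣpΣq = 42042 − 42129 = -87
nΣp² − (Σp)² = 23345 − 22801 = 544; nΣq² − (Σq)² = 79121 − 77841 = 1280
r = -87 / √(544 × 1280) = -87 / 834.4579 ≈ -0.104

-0.104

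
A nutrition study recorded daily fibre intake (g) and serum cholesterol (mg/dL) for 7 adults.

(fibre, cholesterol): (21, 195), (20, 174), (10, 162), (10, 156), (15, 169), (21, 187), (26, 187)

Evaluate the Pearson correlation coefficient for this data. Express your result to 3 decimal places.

0.885

n = 7, Σx = 123, Σy = 1230, Σx² = 2383, Σy² = 217380, Σxy = 22079
nΣxy − ΣxΣy = 154553 − 151290 = 3263
nΣx² − (Σx)² = 16681 − 15129 = 1552; nΣy² − (Σy)² = 1521660 − 1512900 = 8760
r = 3263 / √(1552 × 8760) = 3263 / 3687.2103 ≈ 0.885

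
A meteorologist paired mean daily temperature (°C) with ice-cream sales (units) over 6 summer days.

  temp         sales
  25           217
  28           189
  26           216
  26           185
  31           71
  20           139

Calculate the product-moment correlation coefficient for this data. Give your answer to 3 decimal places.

-0.313

n = 6, Σx = 156, Σy = 1017, Σx² = 4122, Σy² = 188053, Σxy = 26124
nΣxy − ΣxΣy = 156744 − 158652 = -1908
nΣx² − (Σx)² = 24732 − 24336 = 396; nΣy² − (Σy)² = 1128318 − 1034289 = 94029
r = -1908 / √(396 × 94029) = -1908 / 6102.0885 ≈ -0.313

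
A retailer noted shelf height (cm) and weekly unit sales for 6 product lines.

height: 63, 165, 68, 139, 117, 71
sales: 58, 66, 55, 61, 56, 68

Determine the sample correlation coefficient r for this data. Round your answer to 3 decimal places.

n = 6, Σx = 623, Σy = 364, Σx² = 73869, Σy² = 22226, Σxy = 38143
nΣxy − ΣxΣy = 228858 − 226772 = 2086
nΣx² − (Σx)² = 443214 − 388129 = 55085; nΣy² − (Σy)² = 133356 − 132496 = 860
r = 2086 / √(55085 × 860) = 2086 / 6882.8119 ≈ 0.303

0.303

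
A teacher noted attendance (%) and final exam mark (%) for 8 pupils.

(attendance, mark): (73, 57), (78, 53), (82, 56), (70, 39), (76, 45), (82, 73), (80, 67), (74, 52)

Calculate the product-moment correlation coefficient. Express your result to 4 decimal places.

n = 8, Σx = 615, Σy = 442, Σx² = 47413, Σy² = 25262, Σxy = 34231
nΣxy − ΣxΣy = 273848 − 271830 = 2018
nΣx² − (Σx)² = 379304 − 378225 = 1079; nΣy² − (Σy)² = 202096 − 195364 = 6732
r = 2018 / √(1079 × 6732) = 2018 / 2695.1490 ≈ 0.7488

0.7488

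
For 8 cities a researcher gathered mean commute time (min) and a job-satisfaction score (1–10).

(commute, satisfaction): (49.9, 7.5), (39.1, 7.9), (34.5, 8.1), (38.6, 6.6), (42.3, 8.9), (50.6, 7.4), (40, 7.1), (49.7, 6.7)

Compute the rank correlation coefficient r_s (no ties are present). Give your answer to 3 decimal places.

Rank commute: 7, 3, 1, 2, 5, 8, 4, 6
Rank satisfaction: 5, 6, 7, 1, 8, 4, 3, 2
d = rank(commute) − rank(satisfaction): 2, -3, -6, 1, -3, 4, 1, 4; Σd² = 92
ρ = 1 − 6Σd² / [n(n²−1)] = 1 − 6×92 / (8×63) = 1 − 552/504 ≈ -0.095

-0.095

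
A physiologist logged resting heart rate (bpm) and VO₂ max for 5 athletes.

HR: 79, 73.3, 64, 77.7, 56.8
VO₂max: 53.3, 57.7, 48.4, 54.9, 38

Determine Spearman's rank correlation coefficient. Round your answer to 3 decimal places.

Rank HR: 5, 3, 2, 4, 1
Rank VO₂max: 3, 5, 2, 4, 1
d = rank(HR) − rank(VO₂max): 2, -2, 0, 0, 0; Σd² = 8
ρ = 1 − 6Σd² / [n(n²−1)] = 1 − 6×8 / (5×24) = 1 − 48/120 ≈ 0.600

0.600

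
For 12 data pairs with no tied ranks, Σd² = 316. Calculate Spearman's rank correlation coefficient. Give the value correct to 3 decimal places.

ρ = 1 − 6Σd² / [n(n²−1)] = 1 − 6×316 / (12×143)
  = 1 − 1896/1716 = 1 − 1.1049 ≈ -0.105

-0.105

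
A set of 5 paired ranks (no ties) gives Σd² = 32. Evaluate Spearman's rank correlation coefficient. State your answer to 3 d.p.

-0.600

ρ = 1 − 6Σd² / [n(n²−1)] = 1 − 6×32 / (5×24)
  = 1 − 192/120 = 1 − 1.6000 ≈ -0.600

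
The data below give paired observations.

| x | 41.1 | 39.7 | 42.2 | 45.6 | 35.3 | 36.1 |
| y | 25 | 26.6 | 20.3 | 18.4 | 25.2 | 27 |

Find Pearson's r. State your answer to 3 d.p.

n = 6, Σx = 240, Σy = 142.5, Σx² = 9674.8, Σy² = 3447.25, Σxy = 5643.48
nΣxy − ΣxΣy = 33860.88 − 34200 = -339.12
nΣx² − (Σx)² = 58048.8 − 57600 = 448.8; nΣy² − (Σy)² = 20683.5 − 20306.25 = 377.25
r = -339.12 / √(448.8 × 377.25) = -339.12 / 411.4727 ≈ -0.824

-0.824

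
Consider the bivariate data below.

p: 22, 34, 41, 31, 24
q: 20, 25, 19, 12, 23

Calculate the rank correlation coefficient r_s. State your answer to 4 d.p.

Rank p: 1, 4, 5, 3, 2
Rank q: 3, 5, 2, 1, 4
d = rank(p) − rank(q): -2, -1, 3, 2, -2; Σd² = 22
ρ = 1 − 6Σd² / [n(n²−1)] = 1 − 6×22 / (5×24) = 1 − 132/120 ≈ -0.1000

-0.1000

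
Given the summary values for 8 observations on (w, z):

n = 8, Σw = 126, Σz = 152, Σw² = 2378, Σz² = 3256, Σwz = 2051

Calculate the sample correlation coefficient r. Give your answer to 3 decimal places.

r = (nΣwz − ΣwΣz) / √[(nΣw² − (Σw)²)(nΣz² − (Σz)²)]
Numerator: 8×2051 − 126×152 = -2744
Denominator: √[(19024 − 15876)(26048 − 23104)] = √[3148 × 2944] = 3044.2917
r = -2744 / 3044.2917 ≈ -0.901

-0.901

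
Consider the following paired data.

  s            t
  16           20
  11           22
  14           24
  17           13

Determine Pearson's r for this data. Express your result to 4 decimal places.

n = 4, Σs = 58, Σt = 79, Σs² = 862, Σt² = 1629, Σst = 1119
nΣst − ΣsΣt = 4476 − 4582 = -106
nΣs² − (Σs)² = 3448 − 3364 = 84; nΣt² − (Σt)² = 6516 − 6241 = 275
r = -106 / √(84 × 275) = -106 / 151.9868 ≈ -0.6974

-0.6974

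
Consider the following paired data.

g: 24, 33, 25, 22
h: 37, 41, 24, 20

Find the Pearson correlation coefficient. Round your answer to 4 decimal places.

n = 4, Σg = 104, Σh = 122, Σg² = 2774, Σh² = 4026, Σgh = 3281
nΣgh − ΣgΣh = 13124 − 12688 = 436
nΣg² − (Σg)² = 11096 − 10816 = 280; nΣh² − (Σh)² = 16104 − 14884 = 1220
r = 436 / √(280 × 1220) = 436 / 584.4656 ≈ 0.7460

0.7460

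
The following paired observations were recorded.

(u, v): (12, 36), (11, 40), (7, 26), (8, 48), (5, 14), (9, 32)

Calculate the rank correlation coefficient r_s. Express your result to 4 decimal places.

Rank u: 6, 5, 2, 3, 1, 4
Rank v: 4, 5, 2, 6, 1, 3
d = rank(u) − rank(v): 2, 0, 0, -3, 0, 1; Σd² = 14
ρ = 1 − 6Σd² / [n(n²−1)] = 1 − 6×14 / (6×35) = 1 − 84/210 ≈ 0.6000

0.6000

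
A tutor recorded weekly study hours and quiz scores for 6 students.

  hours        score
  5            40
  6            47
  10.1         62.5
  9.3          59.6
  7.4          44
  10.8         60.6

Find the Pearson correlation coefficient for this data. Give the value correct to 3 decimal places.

n = 6, Σx = 48.6, Σy = 313.7, Σx² = 420.9, Σy² = 16875.77, Σxy = 2647.61
nΣxy − ΣxΣy = 15885.66 − 15245.82 = 639.84
nΣx² − (Σx)² = 2525.4 − 2361.96 = 163.44; nΣy² − (Σy)² = 101254.62 − 98407.69 = 2846.93
r = 639.84 / √(163.44 × 2846.93) = 639.84 / 682.1307 ≈ 0.938

0.938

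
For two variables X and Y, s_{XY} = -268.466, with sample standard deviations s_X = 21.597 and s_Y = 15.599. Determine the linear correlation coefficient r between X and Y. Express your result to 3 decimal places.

-0.797

r = Cov(X,Y) / (s_X · s_Y) = -268.466 / (21.597 × 15.599)
  = -268.466 / 336.8916 ≈ -0.797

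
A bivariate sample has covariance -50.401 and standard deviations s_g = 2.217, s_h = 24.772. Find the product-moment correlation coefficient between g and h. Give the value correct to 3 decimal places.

-0.918

r = Cov(g,h) / (s_g · s_h) = -50.401 / (2.217 × 24.772)
  = -50.401 / 54.9195 ≈ -0.918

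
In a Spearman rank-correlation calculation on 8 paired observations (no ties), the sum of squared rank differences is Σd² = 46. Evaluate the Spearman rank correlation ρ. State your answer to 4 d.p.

0.4524

ρ = 1 − 6Σd² / [n(n²−1)] = 1 − 6×46 / (8×63)
  = 1 − 276/504 = 1 − 0.54762 ≈ 0.4524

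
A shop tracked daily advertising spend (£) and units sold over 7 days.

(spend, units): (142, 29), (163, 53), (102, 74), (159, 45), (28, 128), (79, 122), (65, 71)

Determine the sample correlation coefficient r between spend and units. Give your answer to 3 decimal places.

-0.837

n = 7, Σx = 738, Σy = 522, Σx² = 93668, Σy² = 47460, Σxy = 45297
nΣxy − ΣxΣy = 317079 − 385236 = -68157
nΣx² − (Σx)² = 655676 − 544644 = 111032; nΣy² − (Σy)² = 332220 − 272484 = 59736
r = -68157 / √(111032 × 59736) = -68157 / 81440.8224 ≈ -0.837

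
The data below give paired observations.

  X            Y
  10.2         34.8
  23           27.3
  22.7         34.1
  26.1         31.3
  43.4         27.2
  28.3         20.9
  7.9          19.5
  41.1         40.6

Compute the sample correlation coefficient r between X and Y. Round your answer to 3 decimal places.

0.308

n = 8, ΣX = 202.7, ΣY = 235.7, ΣX² = 6265.61, ΣY² = 7304.09, ΣXY = 6168.52
nΣXY − ΣXΣY = 49348.16 − 47776.39 = 1571.77
nΣX² − (ΣX)² = 50124.88 − 41087.29 = 9037.59; nΣY² − (ΣY)² = 58432.72 − 55554.49 = 2878.23
r = 1571.77 / √(9037.59 × 2878.23) = 1571.77 / 5100.2218 ≈ 0.308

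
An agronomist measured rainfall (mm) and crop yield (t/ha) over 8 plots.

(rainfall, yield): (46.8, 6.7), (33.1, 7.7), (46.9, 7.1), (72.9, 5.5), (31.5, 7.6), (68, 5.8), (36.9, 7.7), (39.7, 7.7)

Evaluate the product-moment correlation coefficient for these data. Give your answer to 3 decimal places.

-0.974

n = 8, Σx = 375.8, Σy = 55.8, Σx² = 19353.82, Σy² = 394.82, Σxy = 2525.99
nΣxy − ΣxΣy = 20207.92 − 20969.64 = -761.72
nΣx² − (Σx)² = 154830.56 − 141225.64 = 13604.92; nΣy² − (Σy)² = 3158.56 − 3113.64 = 44.92
r = -761.72 / √(13604.92 × 44.92) = -761.72 / 781.7500 ≈ -0.974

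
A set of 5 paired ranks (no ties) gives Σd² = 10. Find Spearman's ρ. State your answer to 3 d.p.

0.500

ρ = 1 − 6Σd² / [n(n²−1)] = 1 − 6×10 / (5×24)
  = 1 − 60/120 = 1 − 0.5000 ≈ 0.500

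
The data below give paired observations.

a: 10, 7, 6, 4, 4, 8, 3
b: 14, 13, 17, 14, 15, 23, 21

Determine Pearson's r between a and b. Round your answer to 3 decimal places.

n = 7, Σa = 42, Σb = 117, Σa² = 290, Σb² = 2045, Σab = 696
nΣab − ΣaΣb = 4872 − 4914 = -42
nΣa² − (Σa)² = 2030 − 1764 = 266; nΣb² − (Σb)² = 14315 − 13689 = 626
r = -42 / √(266 × 626) = -42 / 408.0637 ≈ -0.103

-0.103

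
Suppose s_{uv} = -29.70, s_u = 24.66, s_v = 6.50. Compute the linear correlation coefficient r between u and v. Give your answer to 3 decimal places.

-0.185

r = Cov(u,v) / (s_u · s_v) = -29.70 / (24.66 × 6.50)
  = -29.70 / 160.2900 ≈ -0.185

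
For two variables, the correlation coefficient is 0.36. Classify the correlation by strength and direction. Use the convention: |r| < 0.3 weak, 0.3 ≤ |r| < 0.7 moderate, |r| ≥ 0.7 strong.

r = 0.36 > 0 so the relationship is positive.
|r| = 0.36, which falls in the moderate range.

moderate positive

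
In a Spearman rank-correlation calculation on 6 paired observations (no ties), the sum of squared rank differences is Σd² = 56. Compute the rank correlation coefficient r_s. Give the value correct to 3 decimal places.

-0.600

ρ = 1 − 6Σd² / [n(n²−1)] = 1 − 6×56 / (6×35)
  = 1 − 336/210 = 1 − 1.6000 ≈ -0.600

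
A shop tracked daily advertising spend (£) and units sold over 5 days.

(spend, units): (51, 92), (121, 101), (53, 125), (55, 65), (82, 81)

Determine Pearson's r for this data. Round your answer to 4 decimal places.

0.0600

n = 5, Σx = 362, Σy = 464, Σx² = 29800, Σy² = 45076, Σxy = 33755
nΣxy − ΣxΣy = 168775 − 167968 = 807
nΣx² − (Σx)² = 149000 − 131044 = 17956; nΣy² − (Σy)² = 225380 − 215296 = 10084
r = 807 / √(17956 × 10084) = 807 / 13456.1623 ≈ 0.0600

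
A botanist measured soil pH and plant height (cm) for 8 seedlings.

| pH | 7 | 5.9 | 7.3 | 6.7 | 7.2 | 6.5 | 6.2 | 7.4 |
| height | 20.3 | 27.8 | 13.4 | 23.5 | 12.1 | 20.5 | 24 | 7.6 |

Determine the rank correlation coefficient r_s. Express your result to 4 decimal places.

-0.9524

Rank pH: 5, 1, 7, 4, 6, 3, 2, 8
Rank height: 4, 8, 3, 6, 2, 5, 7, 1
d = rank(pH) − rank(height): 1, -7, 4, -2, 4, -2, -5, 7; Σd² = 164
ρ = 1 − 6Σd² / [n(n²−1)] = 1 − 6×164 / (8×63) = 1 − 984/504 ≈ -0.9524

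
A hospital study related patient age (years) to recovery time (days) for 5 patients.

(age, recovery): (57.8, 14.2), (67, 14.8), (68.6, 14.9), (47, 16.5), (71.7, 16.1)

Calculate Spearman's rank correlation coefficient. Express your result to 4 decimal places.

Rank age: 2, 3, 4, 1, 5
Rank recovery: 1, 2, 3, 5, 4
d = rank(age) − rank(recovery): 1, 1, 1, -4, 1; Σd² = 20
ρ = 1 − 6Σd² / [n(n²−1)] = 1 − 6×20 / (5×24) = 1 − 120/120 ≈ 0.0000

0.0000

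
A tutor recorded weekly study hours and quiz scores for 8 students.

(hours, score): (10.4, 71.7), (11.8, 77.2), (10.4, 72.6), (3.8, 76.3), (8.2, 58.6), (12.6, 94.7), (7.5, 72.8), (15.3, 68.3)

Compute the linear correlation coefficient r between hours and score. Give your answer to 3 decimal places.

n = 8, Σx = 80, Σy = 592.2, Σx² = 886.34, Σy² = 44559.96, Σxy = 5966.35
nΣxy − ΣxΣy = 47730.8 − 47376 = 354.8
nΣx² − (Σx)² = 7090.72 − 6400 = 690.72; nΣy² − (Σy)² = 356479.68 − 350700.84 = 5778.84
r = 354.8 / √(690.72 × 5778.84) = 354.8 / 1997.8890 ≈ 0.178

0.178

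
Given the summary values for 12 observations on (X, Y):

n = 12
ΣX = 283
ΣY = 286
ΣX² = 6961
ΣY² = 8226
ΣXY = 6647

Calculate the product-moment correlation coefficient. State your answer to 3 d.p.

-0.154

r = (nΣXY − ΣXΣY) / √[(nΣX² − (ΣX)²)(nΣY² − (ΣY)²)]
Numerator: 12×6647 − 283×286 = -1174
Denominator: √[(83532 − 80089)(98712 − 81796)] = √[3443 × 16916] = 7631.6308
r = -1174 / 7631.6308 ≈ -0.154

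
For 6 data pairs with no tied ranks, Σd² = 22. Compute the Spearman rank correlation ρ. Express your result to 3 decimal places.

0.371

ρ = 1 − 6Σd² / [n(n²−1)] = 1 − 6×22 / (6×35)
  = 1 − 132/210 = 1 − 0.6286 ≈ 0.371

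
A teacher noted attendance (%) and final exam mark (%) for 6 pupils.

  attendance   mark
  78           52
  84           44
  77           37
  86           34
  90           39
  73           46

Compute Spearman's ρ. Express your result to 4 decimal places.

-0.4286

Rank attendance: 3, 4, 2, 5, 6, 1
Rank mark: 6, 4, 2, 1, 3, 5
d = rank(attendance) − rank(mark): -3, 0, 0, 4, 3, -4; Σd² = 50
ρ = 1 − 6Σd² / [n(n²−1)] = 1 − 6×50 / (6×35) = 1 − 300/210 ≈ -0.4286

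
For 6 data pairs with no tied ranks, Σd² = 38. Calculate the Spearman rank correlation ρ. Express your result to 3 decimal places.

ρ = 1 − 6Σd² / [n(n²−1)] = 1 − 6×38 / (6×35)
  = 1 − 228/210 = 1 − 1.0857 ≈ -0.086

-0.086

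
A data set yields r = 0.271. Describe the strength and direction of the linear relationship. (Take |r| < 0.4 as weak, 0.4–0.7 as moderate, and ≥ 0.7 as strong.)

weak positive

r = 0.271 > 0 so the relationship is positive.
|r| = 0.271, which falls in the weak range.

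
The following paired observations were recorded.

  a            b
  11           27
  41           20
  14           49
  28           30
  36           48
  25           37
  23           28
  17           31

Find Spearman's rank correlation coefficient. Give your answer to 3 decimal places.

Rank a: 1, 8, 2, 6, 7, 5, 4, 3
Rank b: 2, 1, 8, 4, 7, 6, 3, 5
d = rank(a) − rank(b): -1, 7, -6, 2, 0, -1, 1, -2; Σd² = 96
ρ = 1 − 6Σd² / [n(n²−1)] = 1 − 6×96 / (8×63) = 1 − 576/504 ≈ -0.143

-0.143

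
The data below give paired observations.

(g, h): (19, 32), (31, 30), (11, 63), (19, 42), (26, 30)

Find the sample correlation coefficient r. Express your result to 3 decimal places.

n = 5, Σg = 106, Σh = 197, Σg² = 2480, Σh² = 8557, Σgh = 3809
nΣgh − ΣgΣh = 19045 − 20882 = -1837
nΣg² − (Σg)² = 12400 − 11236 = 1164; nΣh² − (Σh)² = 42785 − 38809 = 3976
r = -1837 / √(1164 × 3976) = -1837 / 2151.2936 ≈ -0.854

-0.854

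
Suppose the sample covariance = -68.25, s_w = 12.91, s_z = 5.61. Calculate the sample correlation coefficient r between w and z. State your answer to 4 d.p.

-0.9424

r = Cov(w,z) / (s_w · s_z) = -68.25 / (12.91 × 5.61)
  = -68.25 / 72.4251 ≈ -0.9424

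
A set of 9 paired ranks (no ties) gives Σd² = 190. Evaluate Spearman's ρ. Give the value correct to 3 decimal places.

ρ = 1 − 6Σd² / [n(n²−1)] = 1 − 6×190 / (9×80)
  = 1 − 1140/720 = 1 − 1.5833 ≈ -0.583

-0.583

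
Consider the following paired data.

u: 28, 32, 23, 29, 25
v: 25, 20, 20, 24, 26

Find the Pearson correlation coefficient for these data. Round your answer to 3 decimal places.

n = 5, Σu = 137, Σv = 115, Σu² = 3803, Σv² = 2677, Σuv = 3146
nΣuv − ΣuΣv = 15730 − 15755 = -25
nΣu² − (Σu)² = 19015 − 18769 = 246; nΣv² − (Σv)² = 13385 − 13225 = 160
r = -25 / √(246 × 160) = -25 / 198.3935 ≈ -0.126

-0.126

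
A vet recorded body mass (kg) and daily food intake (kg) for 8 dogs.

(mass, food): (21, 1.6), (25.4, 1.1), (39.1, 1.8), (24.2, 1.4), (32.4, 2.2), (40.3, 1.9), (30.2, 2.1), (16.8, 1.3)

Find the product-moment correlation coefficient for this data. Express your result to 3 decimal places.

n = 8, Σx = 229.4, Σy = 13.4, Σx² = 7068.74, Σy² = 23.52, Σxy = 398.91
nΣxy − ΣxΣy = 3191.28 − 3073.96 = 117.32
nΣx² − (Σx)² = 56549.92 − 52624.36 = 3925.56; nΣy² − (Σy)² = 188.16 − 179.56 = 8.6
r = 117.32 / √(3925.56 × 8.6) = 117.32 / 183.7384 ≈ 0.639

0.639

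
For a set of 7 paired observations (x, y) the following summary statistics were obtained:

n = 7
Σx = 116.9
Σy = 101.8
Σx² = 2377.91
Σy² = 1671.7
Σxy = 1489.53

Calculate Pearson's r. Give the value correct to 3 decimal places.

r = (nΣxy − ΣxΣy) / √[(nΣx² − (Σx)²)(nΣy² − (Σy)²)]
Numerator: 7×1489.53 − 116.9×101.8 = -1473.71
Denominator: √[(16645.37 − 13665.61)(11701.9 − 10363.24)] = √[2979.76 × 1338.66] = 1997.2194
r = -1473.71 / 1997.2194 ≈ -0.738

-0.738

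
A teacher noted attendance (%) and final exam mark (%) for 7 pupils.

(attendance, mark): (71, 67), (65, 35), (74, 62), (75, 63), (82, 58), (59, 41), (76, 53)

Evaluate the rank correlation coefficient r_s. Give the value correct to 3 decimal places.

0.321

Rank attendance: 3, 2, 4, 5, 7, 1, 6
Rank mark: 7, 1, 5, 6, 4, 2, 3
d = rank(attendance) − rank(mark): -4, 1, -1, -1, 3, -1, 3; Σd² = 38
ρ = 1 − 6Σd² / [n(n²−1)] = 1 − 6×38 / (7×48) = 1 − 228/336 ≈ 0.321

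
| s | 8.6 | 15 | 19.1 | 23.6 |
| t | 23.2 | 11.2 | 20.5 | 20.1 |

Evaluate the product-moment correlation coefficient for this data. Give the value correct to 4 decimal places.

-0.0972

n = 4, Σs = 66.3, Σt = 75, Σs² = 1220.73, Σt² = 1487.94, Σst = 1233.43
nΣst − ΣsΣt = 4933.72 − 4972.5 = -38.78
nΣs² − (Σs)² = 4882.92 − 4395.69 = 487.23; nΣt² − (Σt)² = 5951.76 − 5625 = 326.76
r = -38.78 / √(487.23 × 326.76) = -38.78 / 399.0079 ≈ -0.0972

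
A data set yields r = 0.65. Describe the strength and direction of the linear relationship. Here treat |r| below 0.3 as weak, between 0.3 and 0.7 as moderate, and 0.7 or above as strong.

r = 0.65 > 0 so the relationship is positive.
|r| = 0.65, which falls in the moderate range.

moderate positive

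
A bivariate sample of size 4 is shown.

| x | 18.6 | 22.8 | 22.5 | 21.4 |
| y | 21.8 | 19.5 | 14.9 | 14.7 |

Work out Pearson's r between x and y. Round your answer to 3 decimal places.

n = 4, Σx = 85.3, Σy = 70.9, Σx² = 1830.01, Σy² = 1293.59, Σxy = 1499.91
nΣxy − ΣxΣy = 5999.64 − 6047.77 = -48.13
nΣx² − (Σx)² = 7320.04 − 7276.09 = 43.95; nΣy² − (Σy)² = 5174.36 − 5026.81 = 147.55
r = -48.13 / √(43.95 × 147.55) = -48.13 / 80.5284 ≈ -0.598

-0.598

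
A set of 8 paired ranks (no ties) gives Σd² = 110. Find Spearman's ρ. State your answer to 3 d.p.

-0.310

ρ = 1 − 6Σd² / [n(n²−1)] = 1 − 6×110 / (8×63)
  = 1 − 660/504 = 1 − 1.3095 ≈ -0.310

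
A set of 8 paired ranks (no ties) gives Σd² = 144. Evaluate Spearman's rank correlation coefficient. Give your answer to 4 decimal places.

ρ = 1 − 6Σd² / [n(n²−1)] = 1 − 6×144 / (8×63)
  = 1 − 864/504 = 1 − 1.71429 ≈ -0.7143

-0.7143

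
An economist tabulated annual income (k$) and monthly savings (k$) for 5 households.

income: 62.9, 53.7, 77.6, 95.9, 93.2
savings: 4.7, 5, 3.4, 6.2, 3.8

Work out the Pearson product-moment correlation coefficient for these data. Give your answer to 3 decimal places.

n = 5, Σx = 383.3, Σy = 23.1, Σx² = 30744.91, Σy² = 111.53, Σxy = 1776.71
nΣxy − ΣxΣy = 8883.55 − 8854.23 = 29.32
nΣx² − (Σx)² = 153724.55 − 146918.89 = 6805.66; nΣy² − (Σy)² = 557.65 − 533.61 = 24.04
r = 29.32 / √(6805.66 × 24.04) = 29.32 / 404.4849 ≈ 0.072

0.072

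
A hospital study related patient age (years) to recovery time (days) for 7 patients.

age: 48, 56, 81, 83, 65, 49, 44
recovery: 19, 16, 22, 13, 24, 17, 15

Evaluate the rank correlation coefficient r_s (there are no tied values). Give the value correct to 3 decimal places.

Rank age: 2, 4, 6, 7, 5, 3, 1
Rank recovery: 5, 3, 6, 1, 7, 4, 2
d = rank(age) − rank(recovery): -3, 1, 0, 6, -2, -1, -1; Σd² = 52
ρ = 1 − 6Σd² / [n(n²−1)] = 1 − 6×52 / (7×48) = 1 − 312/336 ≈ 0.071

0.071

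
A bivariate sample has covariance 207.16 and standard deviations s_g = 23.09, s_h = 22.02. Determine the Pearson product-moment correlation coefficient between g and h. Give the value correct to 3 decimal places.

0.407

r = Cov(g,h) / (s_g · s_h) = 207.16 / (23.09 × 22.02)
  = 207.16 / 508.4418 ≈ 0.407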